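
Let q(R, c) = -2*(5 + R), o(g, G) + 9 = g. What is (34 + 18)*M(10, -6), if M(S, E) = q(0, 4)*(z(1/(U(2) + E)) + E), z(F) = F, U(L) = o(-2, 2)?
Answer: 53560/17 ≈ 3150.6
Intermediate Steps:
o(g, G) = -9 + g
q(R, c) = -10 - 2*R
U(L) = -11 (U(L) = -9 - 2 = -11)
M(S, E) = -10*E - 10/(-11 + E) (M(S, E) = (-10 - 2*0)*(1/(-11 + E) + E) = (-10 + 0)*(E + 1/(-11 + E)) = -10*(E + 1/(-11 + E)) = -10*E - 10/(-11 + E))
(34 + 18)*M(10, -6) = (34 + 18)*(10*(-1 - 1*(-6)*(-11 - 6))/(-11 - 6)) = 52*(10*(-1 - 1*(-6)*(-17))/(-17)) = 52*(10*(-1/17)*(-1 - 102)) = 52*(10*(-1/17)*(-103)) = 52*(1030/17) = 53560/17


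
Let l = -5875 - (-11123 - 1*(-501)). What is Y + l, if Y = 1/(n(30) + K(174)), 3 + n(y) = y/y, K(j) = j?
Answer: 816485/172 ≈ 4747.0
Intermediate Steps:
n(y) = -2 (n(y) = -3 + y/y = -3 + 1 = -2)
l = 4747 (l = -5875 - (-11123 + 501) = -5875 - 1*(-10622) = -5875 + 10622 = 4747)
Y = 1/172 (Y = 1/(-2 + 174) = 1/172 ≈ 0.0058140)
Y + l = 1/172 + 4747 = 816485/172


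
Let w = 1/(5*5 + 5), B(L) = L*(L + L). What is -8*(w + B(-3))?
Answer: -2164/15 ≈ -144.27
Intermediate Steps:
B(L) = 2*L² (B(L) = L*(2*L) = 2*L²)
w = 1/30 (w = 1/(25 + 5) = 1/30 ≈ 0.033333)
-8*(w + B(-3)) = -8*(1/30 + 2*(-3)²) = -8*(1/30 + 2*9) = -8*(1/30 + 18) = -8*541/30 = -2164/15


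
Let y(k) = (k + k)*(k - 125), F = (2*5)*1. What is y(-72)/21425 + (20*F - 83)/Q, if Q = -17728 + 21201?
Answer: 101028789/74409025 ≈ 1.3577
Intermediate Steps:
Q = 3473
F = 10 (F = 10*1 = 10)
y(k) = 2*k*(-125 + k) (y(k) = (2*k)*(-125 + k) = 2*k*(-125 + k))
y(-72)/21425 + (20*F - 83)/Q = (2*(-72)*(-125 - 72))/21425 + (20*10 - 83)/3473 = (2*(-72)*(-197))*(1/21425) + (200 - 83)*(1/3473) = 28368*(1/21425) + 117*(1/3473) = 28368/21425 + 117/3473 = 101028789/74409025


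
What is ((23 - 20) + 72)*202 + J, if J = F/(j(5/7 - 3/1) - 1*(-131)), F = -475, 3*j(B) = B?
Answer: 8285055/547 ≈ 15146.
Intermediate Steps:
j(B) = B/3
J = -1995/547 (J = -475/((5/7 - 3/1)/3 - 1*(-131)) = -475/((5*(⅐) - 3*1)/3 + 131) = -475/((5/7 - 3)/3 + 131) = -475/((⅓)*(-16/7) + 131) = -475/(-16/21 + 131) = -475/2735/21 = -475*21/2735 = -1995/547 ≈ -3.6472)
((23 - 20) + 72)*202 + J = ((23 - 20) + 72)*202 - 1995/547 = (3 + 72)*202 - 1995/547 = 75*202 - 1995/547 = 15150 - 1995/547 = 8285055/547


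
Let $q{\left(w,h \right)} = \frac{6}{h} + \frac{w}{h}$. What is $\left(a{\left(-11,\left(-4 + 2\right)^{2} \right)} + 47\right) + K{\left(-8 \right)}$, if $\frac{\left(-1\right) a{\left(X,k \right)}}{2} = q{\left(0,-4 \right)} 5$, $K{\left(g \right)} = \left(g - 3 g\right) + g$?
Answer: $70$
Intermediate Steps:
$K{\left(g \right)} = - g$ ($K{\left(g \right)} = - 2 g + g = - g$)
$a{\left(X,k \right)} = 15$ ($a{\left(X,k \right)} = - 2 \frac{6 + 0}{-4} \cdot 5 = - 2 \left(- \frac{1}{4}\right) 6 \cdot 5 = - 2 \left(\left(- \frac{3}{2}\right) 5\right) = \left(-2\right) \left(- \frac{15}{2}\right) = 15$)
$\left(a{\left(-11,\left(-4 + 2\right)^{2} \right)} + 47\right) + K{\left(-8 \right)} = \left(15 + 47\right) - -8 = 62 + 8 = 70$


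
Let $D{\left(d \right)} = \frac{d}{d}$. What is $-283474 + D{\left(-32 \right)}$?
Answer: $-283473$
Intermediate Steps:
$D{\left(d \right)} = 1$
$-283474 + D{\left(-32 \right)} = -283474 + 1 = -283473$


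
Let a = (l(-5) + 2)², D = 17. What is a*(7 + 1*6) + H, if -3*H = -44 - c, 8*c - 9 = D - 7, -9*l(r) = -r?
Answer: 27593/648 ≈ 42.582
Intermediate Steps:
l(r) = r/9 (l(r) = -(-1)*r/9 = r/9)
c = 19/8 (c = 9/8 + (17 - 7)/8 = 9/8 + (⅛)*10 = 9/8 + 5/4 = 19/8 ≈ 2.3750)
a = 169/81 (a = ((⅑)*(-5) + 2)² = (-5/9 + 2)² = (13/9)² = 169/81 ≈ 2.0864)
H = 371/24 (H = -(-44 - 1*19/8)/3 = -(-44 - 19/8)/3 = -⅓*(-371/8) = 371/24 ≈ 15.458)
a*(7 + 1*6) + H = 169*(7 + 1*6)/81 + 371/24 = 169*(7 + 6)/81 + 371/24 = (169/81)*13 + 371/24 = 2197/81 + 371/24 = 27593/648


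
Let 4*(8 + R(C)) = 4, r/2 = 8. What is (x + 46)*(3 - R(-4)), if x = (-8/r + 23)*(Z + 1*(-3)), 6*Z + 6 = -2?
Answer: -515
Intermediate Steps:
r = 16 (r = 2*8 = 16)
R(C) = -7 (R(C) = -8 + (¼)*4 = -8 + 1 = -7)
Z = -4/3 (Z = -1 + (⅙)*(-2) = -1 - ⅓ = -4/3 ≈ -1.3333)
x = -195/2 (x = (-8/16 + 23)*(-4/3 + 1*(-3)) = (-8*1/16 + 23)*(-4/3 - 3) = (-½ + 23)*(-13/3) = (45/2)*(-13/3) = -195/2 ≈ -97.500)
(x + 46)*(3 - R(-4)) = (-195/2 + 46)*(3 - 1*(-7)) = -103*(3 + 7)/2 = -103/2*10 = -515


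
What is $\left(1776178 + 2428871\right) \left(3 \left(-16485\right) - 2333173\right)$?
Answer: $-10019067488772$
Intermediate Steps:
$\left(1776178 + 2428871\right) \left(3 \left(-16485\right) - 2333173\right) = 4205049 \left(-49455 - 2333173\right) = 4205049 \left(-2382628\right) = -10019067488772$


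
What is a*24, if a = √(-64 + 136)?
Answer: 144*√2 ≈ 203.65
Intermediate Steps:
a = 6*√2 (a = √72 = 6*√2 ≈ 8.4853)
a*24 = (6*√2)*24 = 144*√2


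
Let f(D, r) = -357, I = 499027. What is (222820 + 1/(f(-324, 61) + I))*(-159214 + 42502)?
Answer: -6484148124444756/249335 ≈ -2.6006e+10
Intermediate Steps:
(222820 + 1/(f(-324, 61) + I))*(-159214 + 42502) = (222820 + 1/(-357 + 499027))*(-159214 + 42502) = (222820 + 1/498670)*(-116712) = (111113649401/498670)*(-116712) = -6484148124444756/249335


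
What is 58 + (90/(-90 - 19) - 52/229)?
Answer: 1421460/24961 ≈ 56.947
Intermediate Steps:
58 + (90/(-90 - 19) - 52/229) = 58 + (90/(-109) - 52*1/229) = 58 + (90*(-1/109) - 52/229) = 58 + (-90/109 - 52/229) = 58 - 26278/24961 = 1421460/24961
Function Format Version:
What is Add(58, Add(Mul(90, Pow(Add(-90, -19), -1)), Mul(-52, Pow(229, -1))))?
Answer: Rational(1421460, 24961) ≈ 56.947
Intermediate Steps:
Add(58, Add(Mul(90, Pow(Add(-90, -19), -1)), Mul(-52, Pow(229, -1)))) = Add(58, Add(Mul(90, Pow(-109, -1)), Mul(-52, Rational(1, 229)))) = Add(58, Add(Mul(90, Rational(-1, 109)), Rational(-52, 229))) = Add(58, Add(Rational(-90, 109), Rational(-52, 229))) = Add(58, Rational(-26278, 24961)) = Rational(1421460, 24961)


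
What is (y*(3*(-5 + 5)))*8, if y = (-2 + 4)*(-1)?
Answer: 0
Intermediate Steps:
y = -2 (y = 2*(-1) = -2)
(y*(3*(-5 + 5)))*8 = -6*(-5 + 5)*8 = -6*0*8 = -2*0*8 = 0*8 = 0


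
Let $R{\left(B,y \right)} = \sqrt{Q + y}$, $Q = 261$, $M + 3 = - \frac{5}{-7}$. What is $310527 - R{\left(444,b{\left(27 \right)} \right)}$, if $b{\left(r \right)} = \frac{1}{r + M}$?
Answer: $310527 - \frac{2 \sqrt{1953170}}{173} \approx 3.1051 \cdot 10^{5}$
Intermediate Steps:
$M = - \frac{16}{7}$ ($M = -3 - \frac{5}{-7} = -3 - - \frac{5}{7} = -3 + \frac{5}{7} = - \frac{16}{7} \approx -2.2857$)
$b{\left(r \right)} = \frac{1}{- \frac{16}{7} + r}$ ($b{\left(r \right)} = \frac{1}{r - \frac{16}{7}} = \frac{1}{- \frac{16}{7} + r}$)
$R{\left(B,y \right)} = \sqrt{261 + y}$
$310527 - R{\left(444,b{\left(27 \right)} \right)} = 310527 - \sqrt{261 + \frac{7}{-16 + 7 \cdot 27}} = 310527 - \sqrt{261 + \frac{7}{-16 + 189}} = 310527 - \sqrt{261 + \frac{7}{173}} = 310527 - \sqrt{\frac{45160}{173}} = 310527 - \frac{2 \sqrt{1953170}}{173}$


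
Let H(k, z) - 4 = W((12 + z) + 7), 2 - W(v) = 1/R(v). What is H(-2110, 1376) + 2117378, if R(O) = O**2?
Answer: 4120482198599/1946025 ≈ 2.1174e+6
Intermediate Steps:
W(v) = 2 - 1/v**2 (W(v) = 2 - 1/(v**2) = 2 - 1/v**2)
H(k, z) = 6 - 1/(19 + z)**2 (H(k, z) = 4 + (2 - 1/((12 + z) + 7)**2) = 4 + (2 - 1/(19 + z)**2) = 6 - 1/(19 + z)**2)
H(-2110, 1376) + 2117378 = (6 - 1/(19 + 1376)**2) + 2117378 = (6 - 1/1395**2) + 2117378 = (6 - 1*1/1946025) + 2117378 = (6 - 1/1946025) + 2117378 = 11676149/1946025 + 2117378 = 4120482198599/1946025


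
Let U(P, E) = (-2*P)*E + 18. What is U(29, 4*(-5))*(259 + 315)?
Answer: 676172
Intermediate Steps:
U(P, E) = 18 - 2*E*P (U(P, E) = -2*E*P + 18 = 18 - 2*E*P)
U(29, 4*(-5))*(259 + 315) = (18 - 2*4*(-5)*29)*(259 + 315) = (18 - 2*(-20)*29)*574 = (18 + 1160)*574 = 1178*574 = 676172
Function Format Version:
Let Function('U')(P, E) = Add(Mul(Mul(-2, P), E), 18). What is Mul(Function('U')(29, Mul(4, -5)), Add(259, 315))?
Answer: 676172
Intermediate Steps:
Function('U')(P, E) = Add(18, Mul(-2, E, P)) (Function('U')(P, E) = Add(Mul(-2, E, P), 18) = Add(18, Mul(-2, E, P)))
Mul(Function('U')(29, Mul(4, -5)), Add(259, 315)) = Mul(Add(18, Mul(-2, Mul(4, -5), 29)), Add(259, 315)) = Mul(Add(18, Mul(-2, -20, 29)), 574) = Mul(Add(18, 1160), 574) = Mul(1178, 574) = 676172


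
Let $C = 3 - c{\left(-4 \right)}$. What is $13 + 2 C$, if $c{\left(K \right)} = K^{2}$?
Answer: $-13$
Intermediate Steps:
$C = -13$ ($C = 3 - \left(-4\right)^{2} = 3 - 16 = -13$)
$13 + 2 C = 13 + 2 \left(-13\right) = 13 - 26 = -13$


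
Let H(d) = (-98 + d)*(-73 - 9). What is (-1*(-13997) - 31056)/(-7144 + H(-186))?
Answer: -17059/16144 ≈ -1.0567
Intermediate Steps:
H(d) = 8036 - 82*d (H(d) = (-98 + d)*(-82) = 8036 - 82*d)
(-1*(-13997) - 31056)/(-7144 + H(-186)) = (-1*(-13997) - 31056)/(-7144 + (8036 - 82*(-186))) = (13997 - 31056)/(-7144 + (8036 + 15252)) = -17059/(-7144 + 23288) = -17059/16144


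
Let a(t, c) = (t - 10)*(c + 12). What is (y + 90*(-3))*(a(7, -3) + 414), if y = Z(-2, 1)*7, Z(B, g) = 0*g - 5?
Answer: -118035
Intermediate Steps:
Z(B, g) = -5 (Z(B, g) = 0 - 5 = -5)
y = -35 (y = -5*7 = -35)
a(t, c) = (-10 + t)*(12 + c)
(y + 90*(-3))*(a(7, -3) + 414) = (-35 + 90*(-3))*((-120 - 10*(-3) + 12*7 - 3*7) + 414) = (-35 - 270)*((-120 + 30 + 84 - 21) + 414) = -305*(-27 + 414) = -305*387 = -118035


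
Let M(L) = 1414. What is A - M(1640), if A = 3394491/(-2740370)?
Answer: -3878277671/2740370 ≈ -1415.2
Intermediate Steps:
A = -3394491/2740370 (A = 3394491*(-1/2740370) = -3394491/2740370 ≈ -1.2387)
A - M(1640) = -3394491/2740370 - 1*1414 = -3394491/2740370 - 1414 = -3878277671/2740370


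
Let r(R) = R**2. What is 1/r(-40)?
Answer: 1/1600 ≈ 0.00062500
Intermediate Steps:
1/r(-40) = 1/((-40)**2) = 1/1600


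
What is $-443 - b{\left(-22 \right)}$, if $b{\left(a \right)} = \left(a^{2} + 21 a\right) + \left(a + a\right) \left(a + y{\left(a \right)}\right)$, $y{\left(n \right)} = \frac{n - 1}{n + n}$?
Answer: $-1410$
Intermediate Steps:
$y{\left(n \right)} = \frac{-1 + n}{2 n}$
$b{\left(a \right)} = a^{2} + 21 a + 2 a \left(a + \frac{-1 + a}{2 a}\right)$ ($b{\left(a \right)} = \left(a^{2} + 21 a\right) + \left(a + a\right) \left(a + \frac{-1 + a}{2 a}\right) = \left(a^{2} + 21 a\right) + 2 a \left(a + \frac{-1 + a}{2 a}\right) = a^{2} + 21 a + 2 a \left(a + \frac{-1 + a}{2 a}\right)$)
$-443 - b{\left(-22 \right)} = -443 - \left(-1 - 22 + 3 \left(-22\right) \left(7 - 22\right)\right) = -443 - \left(-1 - 22 + 3 \left(-22\right) \left(-15\right)\right) = -443 - \left(-1 - 22 + 990\right) = -443 - 967 = -1410$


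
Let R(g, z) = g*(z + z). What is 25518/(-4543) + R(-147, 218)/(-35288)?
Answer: -13847937/3643486 ≈ -3.8007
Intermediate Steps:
R(g, z) = 2*g*z (R(g, z) = g*(2*z) = 2*g*z)
25518/(-4543) + R(-147, 218)/(-35288) = 25518/(-4543) + (2*(-147)*218)/(-35288) = 25518*(-1/4543) - 64092*(-1/35288) = -25518/4543 + 16023/8822 = -13847937/3643486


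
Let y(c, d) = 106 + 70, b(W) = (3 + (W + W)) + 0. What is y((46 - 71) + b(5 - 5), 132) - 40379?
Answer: -40203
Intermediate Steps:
b(W) = 3 + 2*W (b(W) = (3 + 2*W) + 0 = 3 + 2*W)
y(c, d) = 176
y((46 - 71) + b(5 - 5), 132) - 40379 = 176 - 40379 = -40203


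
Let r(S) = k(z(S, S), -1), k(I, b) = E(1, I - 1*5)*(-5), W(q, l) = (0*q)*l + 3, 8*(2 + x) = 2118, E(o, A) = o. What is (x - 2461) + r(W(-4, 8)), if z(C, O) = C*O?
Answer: -8813/4 ≈ -2203.3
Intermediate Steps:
x = 1051/4 (x = -2 + (⅛)*2118 = -2 + 1059/4 = 1051/4 ≈ 262.75)
W(q, l) = 3 (W(q, l) = 0*l + 3 = 0 + 3 = 3)
k(I, b) = -5 (k(I, b) = 1*(-5) = -5)
r(S) = -5
(x - 2461) + r(W(-4, 8)) = (1051/4 - 2461) - 5 = -8793/4 - 5 = -8813/4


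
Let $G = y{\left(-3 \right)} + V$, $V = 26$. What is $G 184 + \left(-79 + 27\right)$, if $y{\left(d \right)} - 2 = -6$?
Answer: $3996$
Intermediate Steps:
$y{\left(d \right)} = -4$ ($y{\left(d \right)} = 2 - 6 = -4$)
$G = 22$ ($G = -4 + 26 = 22$)
$G 184 + \left(-79 + 27\right) = 22 \cdot 184 + \left(-79 + 27\right) = 4048 - 52 = 3996$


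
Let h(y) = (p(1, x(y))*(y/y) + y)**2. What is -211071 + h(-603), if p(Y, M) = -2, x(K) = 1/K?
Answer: 154954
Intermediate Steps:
h(y) = (-2 + y)**2 (h(y) = (-2*y/y + y)**2 = (-2*1 + y)**2 = (-2 + y)**2)
-211071 + h(-603) = -211071 + (-2 - 603)**2 = -211071 + (-605)**2 = -211071 + 366025 = 154954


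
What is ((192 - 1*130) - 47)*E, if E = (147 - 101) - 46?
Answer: 0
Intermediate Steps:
E = 0 (E = 46 - 46 = 0)
((192 - 1*130) - 47)*E = ((192 - 1*130) - 47)*0 = ((192 - 130) - 47)*0 = (62 - 47)*0 = 15*0 = 0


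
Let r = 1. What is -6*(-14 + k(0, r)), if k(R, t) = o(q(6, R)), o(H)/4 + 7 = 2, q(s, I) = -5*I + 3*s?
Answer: 204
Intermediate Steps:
o(H) = -20 (o(H) = -28 + 4*2 = -28 + 8 = -20)
k(R, t) = -20
-6*(-14 + k(0, r)) = -6*(-14 - 20) = -6*(-34) = 204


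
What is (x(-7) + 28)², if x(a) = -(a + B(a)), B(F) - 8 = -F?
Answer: 400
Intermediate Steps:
B(F) = 8 - F
x(a) = -8 (x(a) = -(a + (8 - a)) = -1*8 = -8)
(x(-7) + 28)² = (-8 + 28)² = 20² = 400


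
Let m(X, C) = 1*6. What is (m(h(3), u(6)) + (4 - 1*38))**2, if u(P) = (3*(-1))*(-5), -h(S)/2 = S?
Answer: 784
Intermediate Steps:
h(S) = -2*S
u(P) = 15 (u(P) = -3*(-5) = 15)
m(X, C) = 6
(m(h(3), u(6)) + (4 - 1*38))**2 = (6 + (4 - 1*38))**2 = (6 + (4 - 38))**2 = (6 - 34)**2 = (-28)**2 = 784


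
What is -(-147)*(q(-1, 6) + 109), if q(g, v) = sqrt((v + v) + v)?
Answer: 16023 + 441*sqrt(2) ≈ 16647.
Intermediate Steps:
q(g, v) = sqrt(3)*sqrt(v) (q(g, v) = sqrt(2*v + v) = sqrt(3*v) = sqrt(3)*sqrt(v))
-(-147)*(q(-1, 6) + 109) = -(-147)*(sqrt(3)*sqrt(6) + 109) = -(-147)*(3*sqrt(2) + 109) = -(-147)*(109 + 3*sqrt(2)) = -(-16023 - 441*sqrt(2)) = 16023 + 441*sqrt(2)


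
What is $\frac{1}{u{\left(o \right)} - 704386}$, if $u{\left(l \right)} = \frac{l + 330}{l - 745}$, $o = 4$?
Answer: $- \frac{741}{521950360} \approx -1.4197 \cdot 10^{-6}$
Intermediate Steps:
$u{\left(l \right)} = \frac{330 + l}{-745 + l}$
$\frac{1}{u{\left(o \right)} - 704386} = \frac{1}{\frac{330 + 4}{-745 + 4} - 704386} = \frac{1}{\frac{1}{-741} \cdot 334 - 704386} = \frac{1}{\left(- \frac{1}{741}\right) 334 - 704386} = \frac{1}{- \frac{334}{741} - 704386} = \frac{1}{- \frac{521950360}{741}} = - \frac{741}{521950360}$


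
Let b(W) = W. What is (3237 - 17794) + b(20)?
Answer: -14537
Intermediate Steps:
(3237 - 17794) + b(20) = (3237 - 17794) + 20 = -14557 + 20 = -14537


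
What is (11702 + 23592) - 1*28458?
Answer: 6836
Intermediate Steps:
(11702 + 23592) - 1*28458 = 35294 - 28458 = 6836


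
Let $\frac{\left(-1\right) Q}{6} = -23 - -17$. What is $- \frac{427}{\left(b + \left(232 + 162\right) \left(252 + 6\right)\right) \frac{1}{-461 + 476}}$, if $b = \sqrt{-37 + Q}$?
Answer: $- \frac{130216212}{2066625821} + \frac{1281 i}{2066625821} \approx -0.063009 + 6.1985 \cdot 10^{-7} i$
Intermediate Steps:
$Q = 36$ ($Q = - 6 \left(-23 - -17\right) = - 6 \left(-23 + 17\right) = \left(-6\right) \left(-6\right) = 36$)
$b = i$ ($b = \sqrt{-37 + 36} = \sqrt{-1} = i \approx 1.0 i$)
$- \frac{427}{\left(b + \left(232 + 162\right) \left(252 + 6\right)\right) \frac{1}{-461 + 476}} = - \frac{427}{\left(i + \left(232 + 162\right) \left(252 + 6\right)\right) \frac{1}{-461 + 476}} = - \frac{427}{\left(i + 394 \cdot 258\right) \frac{1}{15}} = - \frac{427}{\left(i + 101652\right) \frac{1}{15}} = - \frac{427}{\left(101652 + i\right) \frac{1}{15}} = - \frac{427}{\frac{33884}{5} + \frac{i}{15}} = - 427 \frac{45 \left(\frac{33884}{5} - \frac{i}{15}\right)}{2066625821} = - \frac{19215 \left(\frac{33884}{5} - \frac{i}{15}\right)}{2066625821}$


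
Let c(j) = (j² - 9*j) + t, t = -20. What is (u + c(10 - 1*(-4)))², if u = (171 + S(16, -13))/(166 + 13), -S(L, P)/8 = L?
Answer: 80874049/32041 ≈ 2524.1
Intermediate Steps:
S(L, P) = -8*L
c(j) = -20 + j² - 9*j (c(j) = (j² - 9*j) - 20 = -20 + j² - 9*j)
u = 43/179 (u = (171 - 8*16)/(166 + 13) = (171 - 128)/179 = 43*(1/179) = 43/179 ≈ 0.24022)
(u + c(10 - 1*(-4)))² = (43/179 + (-20 + (10 - 1*(-4))² - 9*(10 - 1*(-4))))² = (43/179 + (-20 + (10 + 4)² - 9*(10 + 4)))² = (43/179 + (-20 + 14² - 9*14))² = (43/179 + (-20 + 196 - 126))² = (43/179 + 50)² = (8993/179)² = 80874049/32041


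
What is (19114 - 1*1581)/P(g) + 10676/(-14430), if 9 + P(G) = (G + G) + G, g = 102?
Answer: 41638403/714285 ≈ 58.294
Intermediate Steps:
P(G) = -9 + 3*G (P(G) = -9 + ((G + G) + G) = -9 + (2*G + G) = -9 + 3*G)
(19114 - 1*1581)/P(g) + 10676/(-14430) = (19114 - 1*1581)/(-9 + 3*102) + 10676/(-14430) = (19114 - 1581)/(-9 + 306) + 10676*(-1/14430) = 17533/297 - 5338/7215 = 41638403/714285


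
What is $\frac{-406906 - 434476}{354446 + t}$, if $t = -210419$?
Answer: $- \frac{841382}{144027} \approx -5.8418$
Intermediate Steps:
$\frac{-406906 - 434476}{354446 + t} = \frac{-406906 - 434476}{354446 - 210419} = - \frac{841382}{144027}$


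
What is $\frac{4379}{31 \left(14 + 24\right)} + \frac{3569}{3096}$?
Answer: $\frac{206531}{42408} \approx 4.8701$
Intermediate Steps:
$\frac{4379}{31 \left(14 + 24\right)} + \frac{3569}{3096} = \frac{4379}{31 \cdot 38} + 3569 \cdot \frac{1}{3096} = \frac{4379}{1178} + \frac{83}{72} = \frac{206531}{42408}$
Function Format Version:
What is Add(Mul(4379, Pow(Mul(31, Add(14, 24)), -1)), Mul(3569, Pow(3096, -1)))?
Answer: Rational(206531, 42408) ≈ 4.8701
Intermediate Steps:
Add(Mul(4379, Pow(Mul(31, Add(14, 24)), -1)), Mul(3569, Pow(3096, -1))) = Add(Mul(4379, Pow(Mul(31, 38), -1)), Mul(3569, Rational(1, 3096))) = Add(Mul(4379, Pow(1178, -1)), Rational(83, 72)) = Add(Mul(4379, Rational(1, 1178)), Rational(83, 72)) = Add(Rational(4379, 1178), Rational(83, 72)) = Rational(206531, 42408)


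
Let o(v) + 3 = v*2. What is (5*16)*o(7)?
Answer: 880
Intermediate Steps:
o(v) = -3 + 2*v (o(v) = -3 + v*2 = -3 + 2*v)
(5*16)*o(7) = (5*16)*(-3 + 2*7) = 80*(-3 + 14) = 80*11 = 880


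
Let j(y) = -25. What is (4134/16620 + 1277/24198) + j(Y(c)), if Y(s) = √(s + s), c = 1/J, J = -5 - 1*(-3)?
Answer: -413875447/16757115 ≈ -24.698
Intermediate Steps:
J = -2 (J = -5 + 3 = -2)
c = -½ (c = 1/(-2) = -½ ≈ -0.50000)
Y(s) = √2*√s (Y(s) = √(2*s) = √2*√s)
(4134/16620 + 1277/24198) + j(Y(c)) = (4134/16620 + 1277/24198) - 25 = (4134*(1/16620) + 1277*(1/24198)) - 25 = (689/2770 + 1277/24198) - 25 = 5052428/16757115 - 25 = -413875447/16757115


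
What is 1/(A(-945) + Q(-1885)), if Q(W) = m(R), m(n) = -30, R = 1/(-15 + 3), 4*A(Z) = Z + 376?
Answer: -4/689 ≈ -0.0058055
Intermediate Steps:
A(Z) = 94 + Z/4 (A(Z) = (Z + 376)/4 = (376 + Z)/4 = 94 + Z/4)
R = -1/12 (R = 1/(-12) = -1/12 ≈ -0.083333)
Q(W) = -30
1/(A(-945) + Q(-1885)) = 1/((94 + (1/4)*(-945)) - 30) = 1/((94 - 945/4) - 30) = 1/(-569/4 - 30) = 1/(-689/4) = -4/689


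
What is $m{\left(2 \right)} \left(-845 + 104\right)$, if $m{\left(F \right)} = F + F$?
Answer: $-2964$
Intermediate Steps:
$m{\left(F \right)} = 2 F$
$m{\left(2 \right)} \left(-845 + 104\right) = 2 \cdot 2 \left(-845 + 104\right) = 4 \left(-741\right) = -2964$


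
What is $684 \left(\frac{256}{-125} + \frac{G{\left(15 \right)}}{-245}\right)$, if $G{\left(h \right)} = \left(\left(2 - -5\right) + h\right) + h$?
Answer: $- \frac{9212796}{6125} \approx -1504.1$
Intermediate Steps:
$G{\left(h \right)} = 7 + 2 h$ ($G{\left(h \right)} = \left(\left(2 + 5\right) + h\right) + h = \left(7 + h\right) + h = 7 + 2 h$)
$684 \left(\frac{256}{-125} + \frac{G{\left(15 \right)}}{-245}\right) = 684 \left(\frac{256}{-125} + \frac{7 + 2 \cdot 15}{-245}\right) = 684 \left(256 \left(- \frac{1}{125}\right) + \left(7 + 30\right) \left(- \frac{1}{245}\right)\right) = 684 \left(- \frac{256}{125} + 37 \left(- \frac{1}{245}\right)\right) = 684 \left(- \frac{256}{125} - \frac{37}{245}\right) = 684 \left(- \frac{13469}{6125}\right) = - \frac{9212796}{6125}$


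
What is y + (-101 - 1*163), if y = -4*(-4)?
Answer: -248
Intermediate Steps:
y = 16
y + (-101 - 1*163) = 16 + (-101 - 1*163) = 16 + (-101 - 163) = 16 - 264 = -248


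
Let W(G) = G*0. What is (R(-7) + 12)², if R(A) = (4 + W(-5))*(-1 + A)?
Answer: 400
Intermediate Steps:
W(G) = 0
R(A) = -4 + 4*A (R(A) = (4 + 0)*(-1 + A) = 4*(-1 + A) = -4 + 4*A)
(R(-7) + 12)² = ((-4 + 4*(-7)) + 12)² = ((-4 - 28) + 12)² = (-32 + 12)² = (-20)² = 400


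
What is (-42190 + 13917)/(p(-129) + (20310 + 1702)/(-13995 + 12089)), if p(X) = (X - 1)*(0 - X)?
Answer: 549881/326384 ≈ 1.6848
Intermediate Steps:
p(X) = -X*(-1 + X) (p(X) = (-1 + X)*(-X) = -X*(-1 + X))
(-42190 + 13917)/(p(-129) + (20310 + 1702)/(-13995 + 12089)) = (-42190 + 13917)/(-129*(1 - 1*(-129)) + (20310 + 1702)/(-13995 + 12089)) = -28273/(-129*(1 + 129) + 22012/(-1906)) = -28273/(-129*130 + 22012*(-1/1906)) = -28273/(-16770 - 11006/953) = -28273/(-15992816/953) = -28273*(-953/15992816) = 549881/326384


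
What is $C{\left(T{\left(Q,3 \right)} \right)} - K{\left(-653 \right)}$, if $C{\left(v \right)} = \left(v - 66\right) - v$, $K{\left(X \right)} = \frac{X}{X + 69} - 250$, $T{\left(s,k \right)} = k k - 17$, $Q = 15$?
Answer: $\frac{106803}{584} \approx 182.88$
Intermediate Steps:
$T{\left(s,k \right)} = -17 + k^{2}$ ($T{\left(s,k \right)} = k^{2} - 17 = -17 + k^{2}$)
$K{\left(X \right)} = -250 + \frac{X}{69 + X}$ ($K{\left(X \right)} = \frac{X}{69 + X} - 250 = -250 + \frac{X}{69 + X}$)
$C{\left(v \right)} = -66$ ($C{\left(v \right)} = \left(-66 + v\right) - v = -66$)
$C{\left(T{\left(Q,3 \right)} \right)} - K{\left(-653 \right)} = -66 - \frac{3 \left(-5750 - -54199\right)}{69 - 653} = -66 - \frac{3 \left(-5750 + 54199\right)}{-584} = -66 - 3 \left(- \frac{1}{584}\right) 48449 = -66 - - \frac{145347}{584} = -66 + \frac{145347}{584} = \frac{106803}{584}$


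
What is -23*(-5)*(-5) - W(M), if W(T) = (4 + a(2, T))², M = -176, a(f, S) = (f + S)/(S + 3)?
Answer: -17959131/29929 ≈ -600.06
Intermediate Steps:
a(f, S) = (S + f)/(3 + S)
W(T) = (4 + (2 + T)/(3 + T))² (W(T) = (4 + (T + 2)/(3 + T))² = (4 + (2 + T)/(3 + T))²)
-23*(-5)*(-5) - W(M) = -23*(-5)*(-5) - (14 + 5*(-176))²/(3 - 176)² = 115*(-5) - (14 - 880)²/(-173)² = -575 - (-866)²/29929 = -575 - 749956/29929 = -17959131/29929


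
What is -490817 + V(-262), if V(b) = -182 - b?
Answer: -490737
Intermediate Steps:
-490817 + V(-262) = -490817 + (-182 - 1*(-262)) = -490817 + (-182 + 262) = -490817 + 80 = -490737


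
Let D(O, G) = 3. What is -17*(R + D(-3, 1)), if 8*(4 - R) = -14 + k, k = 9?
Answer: -1037/8 ≈ -129.63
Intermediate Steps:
R = 37/8 (R = 4 - (-14 + 9)/8 = 4 - 1/8*(-5) = 4 + 5/8 = 37/8 ≈ 4.6250)
-17*(R + D(-3, 1)) = -17*(37/8 + 3) = -17*61/8 = -1037/8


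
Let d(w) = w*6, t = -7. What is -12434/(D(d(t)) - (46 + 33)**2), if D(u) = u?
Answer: 12434/6283 ≈ 1.9790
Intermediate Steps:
d(w) = 6*w
-12434/(D(d(t)) - (46 + 33)**2) = -12434/(6*(-7) - (46 + 33)**2) = -12434/(-42 - 1*79**2) = -12434/(-42 - 1*6241) = -12434/(-42 - 6241) = -12434/(-6283) = -12434*(-1/6283) = 12434/6283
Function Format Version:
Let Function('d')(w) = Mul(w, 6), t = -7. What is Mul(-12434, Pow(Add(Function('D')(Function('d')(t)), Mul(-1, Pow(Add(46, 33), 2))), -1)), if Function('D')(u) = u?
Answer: Rational(12434, 6283) ≈ 1.9790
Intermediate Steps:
Function('d')(w) = Mul(6, w)
Mul(-12434, Pow(Add(Function('D')(Function('d')(t)), Mul(-1, Pow(Add(46, 33), 2))), -1)) = Mul(-12434, Pow(Add(Mul(6, -7), Mul(-1, Pow(Add(46, 33), 2))), -1)) = Mul(-12434, Pow(Add(-42, Mul(-1, Pow(79, 2))), -1)) = Mul(-12434, Pow(Add(-42, Mul(-1, 6241)), -1)) = Mul(-12434, Pow(Add(-42, -6241), -1)) = Mul(-12434, Pow(-6283, -1)) = Mul(-12434, Rational(-1, 6283)) = Rational(12434, 6283)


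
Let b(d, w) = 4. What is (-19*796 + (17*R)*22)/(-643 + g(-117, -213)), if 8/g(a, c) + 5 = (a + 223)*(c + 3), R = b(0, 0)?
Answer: 303427420/14316403 ≈ 21.194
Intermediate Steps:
R = 4
g(a, c) = 8/(-5 + (3 + c)*(223 + a)) (g(a, c) = 8/(-5 + (a + 223)*(c + 3)) = 8/(-5 + (223 + a)*(3 + c)) = 8/(-5 + (3 + c)*(223 + a)))
(-19*796 + (17*R)*22)/(-643 + g(-117, -213)) = (-19*796 + (17*4)*22)/(-643 + 8/(664 + 3*(-117) + 223*(-213) - 117*(-213))) = (-15124 + 68*22)/(-643 + 8/(664 - 351 - 47499 + 24921)) = (-15124 + 1496)/(-643 + 8/(-22265)) = -13628/(-643 + 8*(-1/22265)) = -13628/(-643 - 8/22265) = -13628/(-14316403/22265) = -13628*(-22265/14316403) = 303427420/14316403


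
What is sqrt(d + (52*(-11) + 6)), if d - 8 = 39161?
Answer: sqrt(38603) ≈ 196.48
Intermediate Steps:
d = 39169 (d = 8 + 39161 = 39169)
sqrt(d + (52*(-11) + 6)) = sqrt(39169 + (52*(-11) + 6)) = sqrt(39169 + (-572 + 6)) = sqrt(39169 - 566) = sqrt(38603)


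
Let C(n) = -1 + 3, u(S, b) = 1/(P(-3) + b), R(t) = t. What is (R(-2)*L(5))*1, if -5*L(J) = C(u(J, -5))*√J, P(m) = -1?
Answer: 4*√5/5 ≈ 1.7889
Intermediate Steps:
u(S, b) = 1/(-1 + b)
C(n) = 2
L(J) = -2*√J/5
(R(-2)*L(5))*1 = -(-4)*√5/5*1 = (4*√5/5)*1 = 4*√5/5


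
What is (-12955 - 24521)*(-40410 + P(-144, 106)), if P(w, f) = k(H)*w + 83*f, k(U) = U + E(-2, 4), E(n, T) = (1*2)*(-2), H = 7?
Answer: 1200880944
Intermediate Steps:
E(n, T) = -4 (E(n, T) = 2*(-2) = -4)
k(U) = -4 + U (k(U) = U - 4 = -4 + U)
P(w, f) = 3*w + 83*f (P(w, f) = (-4 + 7)*w + 83*f = 3*w + 83*f)
(-12955 - 24521)*(-40410 + P(-144, 106)) = (-12955 - 24521)*(-40410 + (3*(-144) + 83*106)) = -37476*(-40410 + (-432 + 8798)) = -37476*(-40410 + 8366) = -37476*(-32044) = 1200880944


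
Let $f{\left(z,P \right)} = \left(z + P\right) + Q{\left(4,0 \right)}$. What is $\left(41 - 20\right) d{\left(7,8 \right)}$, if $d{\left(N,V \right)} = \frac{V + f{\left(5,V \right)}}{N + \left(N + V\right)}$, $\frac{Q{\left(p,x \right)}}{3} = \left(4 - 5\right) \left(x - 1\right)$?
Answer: $\frac{252}{11} \approx 22.909$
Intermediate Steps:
$Q{\left(p,x \right)} = 3 - 3 x$ ($Q{\left(p,x \right)} = 3 \left(4 - 5\right) \left(x - 1\right) = 3 \left(- (-1 + x)\right) = 3 \left(1 - x\right) = 3 - 3 x$)
$f{\left(z,P \right)} = 3 + P + z$ ($f{\left(z,P \right)} = \left(z + P\right) + \left(3 - 0\right) = \left(P + z\right) + \left(3 + 0\right) = \left(P + z\right) + 3 = 3 + P + z$)
$d{\left(N,V \right)} = \frac{8 + 2 V}{V + 2 N}$ ($d{\left(N,V \right)} = \frac{V + \left(3 + V + 5\right)}{N + \left(N + V\right)} = \frac{V + \left(8 + V\right)}{V + 2 N} = \frac{8 + 2 V}{V + 2 N}$)
$\left(41 - 20\right) d{\left(7,8 \right)} = \left(41 - 20\right) \frac{2 \left(4 + 8\right)}{8 + 2 \cdot 7} = 21 \cdot 2 \frac{1}{8 + 14} \cdot 12 = 21 \cdot 2 \cdot \frac{1}{22} \cdot 12 = 21 \cdot \frac{12}{11} = \frac{252}{11}$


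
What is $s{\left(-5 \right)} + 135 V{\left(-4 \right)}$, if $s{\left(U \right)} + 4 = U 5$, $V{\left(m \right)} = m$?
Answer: $-569$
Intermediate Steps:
$s{\left(U \right)} = -4 + 5 U$ ($s{\left(U \right)} = -4 + U 5 = -4 + 5 U$)
$s{\left(-5 \right)} + 135 V{\left(-4 \right)} = \left(-4 + 5 \left(-5\right)\right) + 135 \left(-4\right) = \left(-4 - 25\right) - 540 = -29 - 540 = -569$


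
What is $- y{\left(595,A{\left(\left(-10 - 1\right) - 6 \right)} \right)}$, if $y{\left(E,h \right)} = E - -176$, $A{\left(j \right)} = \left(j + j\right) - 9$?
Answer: $-771$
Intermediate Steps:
$A{\left(j \right)} = -9 + 2 j$ ($A{\left(j \right)} = 2 j - 9 = -9 + 2 j$)
$y{\left(E,h \right)} = 176 + E$ ($y{\left(E,h \right)} = E + 176 = 176 + E$)
$- y{\left(595,A{\left(\left(-10 - 1\right) - 6 \right)} \right)} = - (176 + 595) = \left(-1\right) 771 = -771$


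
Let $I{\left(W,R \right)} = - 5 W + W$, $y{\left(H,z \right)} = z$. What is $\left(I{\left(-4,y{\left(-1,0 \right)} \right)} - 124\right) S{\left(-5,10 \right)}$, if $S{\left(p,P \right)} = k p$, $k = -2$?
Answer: $-1080$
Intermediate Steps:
$S{\left(p,P \right)} = - 2 p$
$I{\left(W,R \right)} = - 4 W$
$\left(I{\left(-4,y{\left(-1,0 \right)} \right)} - 124\right) S{\left(-5,10 \right)} = \left(\left(-4\right) \left(-4\right) - 124\right) \left(\left(-2\right) \left(-5\right)\right) = \left(16 - 124\right) 10 = \left(-108\right) 10 = -1080$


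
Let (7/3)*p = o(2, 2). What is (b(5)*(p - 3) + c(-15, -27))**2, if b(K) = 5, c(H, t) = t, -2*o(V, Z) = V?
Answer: 95481/49 ≈ 1948.6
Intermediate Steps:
o(V, Z) = -V/2
p = -3/7 (p = 3*(-1/2*2)/7 = (3/7)*(-1) = -3/7 ≈ -0.42857)
(b(5)*(p - 3) + c(-15, -27))**2 = (5*(-3/7 - 3) - 27)**2 = (5*(-24/7) - 27)**2 = (-120/7 - 27)**2 = (-309/7)**2 = 95481/49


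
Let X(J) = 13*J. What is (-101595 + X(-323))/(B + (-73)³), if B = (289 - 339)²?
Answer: 105794/386517 ≈ 0.27371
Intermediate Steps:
B = 2500 (B = (-50)² = 2500)
(-101595 + X(-323))/(B + (-73)³) = (-101595 + 13*(-323))/(2500 + (-73)³) = (-101595 - 4199)/(2500 - 389017) = -105794/(-386517) = -105794*(-1/386517) = 105794/386517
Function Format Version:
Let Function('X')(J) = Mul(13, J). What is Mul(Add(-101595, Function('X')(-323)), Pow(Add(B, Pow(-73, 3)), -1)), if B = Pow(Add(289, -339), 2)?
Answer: Rational(105794, 386517) ≈ 0.27371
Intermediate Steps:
B = 2500 (B = Pow(-50, 2) = 2500)
Mul(Add(-101595, Function('X')(-323)), Pow(Add(B, Pow(-73, 3)), -1)) = Mul(Add(-101595, Mul(13, -323)), Pow(Add(2500, Pow(-73, 3)), -1)) = Mul(Add(-101595, -4199), Pow(Add(2500, -389017), -1)) = Mul(-105794, Pow(-386517, -1)) = Mul(-105794, Rational(-1, 386517)) = Rational(105794, 386517)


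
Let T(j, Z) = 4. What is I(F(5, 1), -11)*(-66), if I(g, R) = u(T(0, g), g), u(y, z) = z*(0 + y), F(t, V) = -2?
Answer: 528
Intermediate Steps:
u(y, z) = y*z (u(y, z) = z*y = y*z)
I(g, R) = 4*g
I(F(5, 1), -11)*(-66) = (4*(-2))*(-66) = -8*(-66) = 528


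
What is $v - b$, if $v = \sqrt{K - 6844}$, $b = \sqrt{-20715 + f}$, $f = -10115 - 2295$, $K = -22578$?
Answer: $i \left(\sqrt{29422} - 25 \sqrt{53}\right) \approx - 10.474 i$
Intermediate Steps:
$f = -12410$ ($f = -10115 - 2295 = -12410$)
$b = 25 i \sqrt{53}$ ($b = \sqrt{-20715 - 12410} = \sqrt{-33125} = 25 i \sqrt{53} \approx 182.0 i$)
$v = i \sqrt{29422}$ ($v = \sqrt{-22578 - 6844} = \sqrt{-29422} = i \sqrt{29422} \approx 171.53 i$)
$v - b = i \sqrt{29422} - 25 i \sqrt{53}$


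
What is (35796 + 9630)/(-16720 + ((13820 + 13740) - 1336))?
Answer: 7571/1584 ≈ 4.7797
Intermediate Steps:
(35796 + 9630)/(-16720 + ((13820 + 13740) - 1336)) = 45426/(-16720 + (27560 - 1336)) = 45426/(-16720 + 26224) = 45426/9504 = 45426*(1/9504) = 7571/1584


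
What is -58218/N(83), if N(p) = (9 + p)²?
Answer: -29109/4232 ≈ -6.8783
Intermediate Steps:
-58218/N(83) = -58218/(9 + 83)² = -58218/(92²) = -58218/8464 = -58218*1/8464 = -29109/4232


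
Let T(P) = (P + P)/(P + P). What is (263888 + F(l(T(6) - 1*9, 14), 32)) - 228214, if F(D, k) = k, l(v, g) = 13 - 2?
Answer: 35706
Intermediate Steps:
T(P) = 1 (T(P) = (2*P)/((2*P)) = (2*P)*(1/(2*P)) = 1)
l(v, g) = 11
(263888 + F(l(T(6) - 1*9, 14), 32)) - 228214 = (263888 + 32) - 228214 = 263920 - 228214 = 35706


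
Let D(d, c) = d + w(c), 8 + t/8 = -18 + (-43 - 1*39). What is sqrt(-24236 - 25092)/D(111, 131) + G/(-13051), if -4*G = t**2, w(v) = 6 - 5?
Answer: 186624/13051 + I*sqrt(3083)/28 ≈ 14.3 + 1.983*I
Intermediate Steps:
t = -864 (t = -64 + 8*(-18 + (-43 - 1*39)) = -64 + 8*(-18 + (-43 - 39)) = -64 + 8*(-18 - 82) = -64 + 8*(-100) = -64 - 800 = -864)
w(v) = 1
D(d, c) = 1 + d (D(d, c) = d + 1 = 1 + d)
G = -186624 (G = -1/4*(-864)**2 = -1/4*746496 = -186624)
sqrt(-24236 - 25092)/D(111, 131) + G/(-13051) = sqrt(-24236 - 25092)/(1 + 111) - 186624/(-13051) = sqrt(-49328)/112 - 186624*(-1/13051) = (4*I*sqrt(3083))*(1/112) + 186624/13051 = I*sqrt(3083)/28 + 186624/13051 = 186624/13051 + I*sqrt(3083)/28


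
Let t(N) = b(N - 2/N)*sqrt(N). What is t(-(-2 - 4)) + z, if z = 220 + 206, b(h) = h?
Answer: 426 + 17*sqrt(6)/3 ≈ 439.88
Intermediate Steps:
t(N) = sqrt(N)*(N - 2/N) (t(N) = (N - 2/N)*sqrt(N) = sqrt(N)*(N - 2/N))
z = 426
t(-(-2 - 4)) + z = (-2 + (-(-2 - 4))**2)/sqrt(-(-2 - 4)) + 426 = (-2 + (-1*(-6))**2)/sqrt(-1*(-6)) + 426 = (-2 + 6**2)/sqrt(6) + 426 = (sqrt(6)/6)*(-2 + 36) + 426 = (sqrt(6)/6)*34 + 426 = 17*sqrt(6)/3 + 426 = 426 + 17*sqrt(6)/3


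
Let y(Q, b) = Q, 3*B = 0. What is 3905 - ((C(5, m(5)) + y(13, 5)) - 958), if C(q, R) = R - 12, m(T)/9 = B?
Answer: 4862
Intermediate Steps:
B = 0 (B = (⅓)*0 = 0)
m(T) = 0 (m(T) = 9*0 = 0)
C(q, R) = -12 + R
3905 - ((C(5, m(5)) + y(13, 5)) - 958) = 3905 - (((-12 + 0) + 13) - 958) = 3905 - ((-12 + 13) - 958) = 3905 - (1 - 958) = 3905 - 1*(-957) = 3905 + 957 = 4862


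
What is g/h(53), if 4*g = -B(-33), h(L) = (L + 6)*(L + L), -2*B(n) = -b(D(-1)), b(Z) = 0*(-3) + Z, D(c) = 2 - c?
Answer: -3/50032 ≈ -5.9962e-5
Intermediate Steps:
b(Z) = Z (b(Z) = 0 + Z = Z)
B(n) = 3/2 (B(n) = -(-1)*(2 - 1*(-1))/2 = -(-1)*(2 + 1)/2 = -(-1)*3/2 = -1/2*(-3) = 3/2)
h(L) = 2*L*(6 + L) (h(L) = (6 + L)*(2*L) = 2*L*(6 + L))
g = -3/8 (g = (-1*3/2)/4 = (1/4)*(-3/2) = -3/8 ≈ -0.37500)
g/h(53) = -3*1/(106*(6 + 53))/8 = -3/(8*(2*53*59)) = -3/8/6254 = -3/8*1/6254 = -3/50032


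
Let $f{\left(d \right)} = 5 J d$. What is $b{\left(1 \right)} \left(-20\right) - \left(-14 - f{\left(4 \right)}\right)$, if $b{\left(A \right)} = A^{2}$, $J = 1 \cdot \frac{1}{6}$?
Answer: $- \frac{8}{3} \approx -2.6667$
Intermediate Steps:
$J = \frac{1}{6}$ ($J = 1 \cdot \frac{1}{6} = \frac{1}{6} \approx 0.16667$)
$f{\left(d \right)} = \frac{5 d}{6}$ ($f{\left(d \right)} = 5 \cdot \frac{1}{6} d = \frac{5 d}{6}$)
$b{\left(1 \right)} \left(-20\right) - \left(-14 - f{\left(4 \right)}\right) = 1^{2} \left(-20\right) + \left(\left(\frac{5}{6} \cdot 4 + 16\right) - 2\right) = 1 \left(-20\right) + \left(\left(\frac{10}{3} + 16\right) - 2\right) = -20 + \left(\frac{58}{3} - 2\right) = -20 + \frac{52}{3} = - \frac{8}{3}$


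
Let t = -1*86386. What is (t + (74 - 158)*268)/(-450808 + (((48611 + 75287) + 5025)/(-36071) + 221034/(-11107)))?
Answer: 43628959732106/180621391117551 ≈ 0.24155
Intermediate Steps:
t = -86386
(t + (74 - 158)*268)/(-450808 + (((48611 + 75287) + 5025)/(-36071) + 221034/(-11107))) = (-86386 + (74 - 158)*268)/(-450808 + (((48611 + 75287) + 5025)/(-36071) + 221034/(-11107))) = (-86386 - 84*268)/(-450808 + ((123898 + 5025)*(-1/36071) + 221034*(-1/11107))) = (-86386 - 22512)/(-450808 + (128923*(-1/36071) - 221034/11107)) = -108898/(-450808 + (-128923/36071 - 221034/11107)) = -108898/(-450808 - 9404865175/400640597) = -108898/(-180621391117551/400640597) = -108898*(-400640597/180621391117551) = 43628959732106/180621391117551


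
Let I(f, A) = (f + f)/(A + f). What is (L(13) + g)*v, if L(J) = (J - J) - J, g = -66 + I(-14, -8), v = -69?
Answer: 58995/11 ≈ 5363.2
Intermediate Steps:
I(f, A) = 2*f/(A + f) (I(f, A) = (2*f)/(A + f) = 2*f/(A + f))
g = -712/11 (g = -66 + 2*(-14)/(-8 - 14) = -66 + 2*(-14)/(-22) = -66 + 2*(-14)*(-1/22) = -66 + 14/11 = -712/11 ≈ -64.727)
L(J) = -J (L(J) = 0 - J = -J)
(L(13) + g)*v = (-1*13 - 712/11)*(-69) = (-13 - 712/11)*(-69) = -855/11*(-69) = 58995/11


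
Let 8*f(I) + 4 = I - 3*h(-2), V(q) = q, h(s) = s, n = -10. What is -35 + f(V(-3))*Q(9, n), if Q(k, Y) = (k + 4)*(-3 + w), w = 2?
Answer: -267/8 ≈ -33.375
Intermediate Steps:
f(I) = 1/4 + I/8 (f(I) = -1/2 + (I - 3*(-2))/8 = -1/2 + (I + 6)/8 = -1/2 + (6 + I)/8 = -1/2 + (3/4 + I/8) = 1/4 + I/8)
Q(k, Y) = -4 - k (Q(k, Y) = (k + 4)*(-3 + 2) = (4 + k)*(-1) = -4 - k)
-35 + f(V(-3))*Q(9, n) = -35 + (1/4 + (1/8)*(-3))*(-4 - 1*9) = -35 + (1/4 - 3/8)*(-4 - 9) = -35 - 1/8*(-13) = -35 + 13/8 = -267/8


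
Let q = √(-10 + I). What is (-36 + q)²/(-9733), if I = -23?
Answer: -1263/9733 + 72*I*√33/9733 ≈ -0.12976 + 0.042495*I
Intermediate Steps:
q = I*√33 (q = √(-10 - 23) = √(-33) = I*√33 ≈ 5.7446*I)
(-36 + q)²/(-9733) = (-36 + I*√33)²/(-9733) = (-36 + I*√33)²*(-1/9733) = -(-36 + I*√33)²/9733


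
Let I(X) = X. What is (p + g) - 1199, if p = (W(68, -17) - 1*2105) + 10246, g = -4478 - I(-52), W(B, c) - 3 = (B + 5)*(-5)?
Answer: 2154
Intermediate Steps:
W(B, c) = -22 - 5*B (W(B, c) = 3 + (B + 5)*(-5) = 3 + (5 + B)*(-5) = 3 + (-25 - 5*B) = -22 - 5*B)
g = -4426 (g = -4478 - 1*(-52) = -4478 + 52 = -4426)
p = 7779 (p = ((-22 - 5*68) - 1*2105) + 10246 = ((-22 - 340) - 2105) + 10246 = (-362 - 2105) + 10246 = -2467 + 10246 = 7779)
(p + g) - 1199 = (7779 - 4426) - 1199 = 3353 - 1199 = 2154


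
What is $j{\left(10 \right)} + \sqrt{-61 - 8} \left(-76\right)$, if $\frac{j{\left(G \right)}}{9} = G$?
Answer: $90 - 76 i \sqrt{69} \approx 90.0 - 631.3 i$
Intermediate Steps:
$j{\left(G \right)} = 9 G$
$j{\left(10 \right)} + \sqrt{-61 - 8} \left(-76\right) = 9 \cdot 10 + \sqrt{-61 - 8} \left(-76\right) = 90 + \sqrt{-69} \left(-76\right) = 90 + i \sqrt{69} \left(-76\right) = 90 - 76 i \sqrt{69}$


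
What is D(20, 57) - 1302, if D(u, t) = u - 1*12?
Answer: -1294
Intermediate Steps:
D(u, t) = -12 + u (D(u, t) = u - 12 = -12 + u)
D(20, 57) - 1302 = (-12 + 20) - 1302 = 8 - 1302 = -1294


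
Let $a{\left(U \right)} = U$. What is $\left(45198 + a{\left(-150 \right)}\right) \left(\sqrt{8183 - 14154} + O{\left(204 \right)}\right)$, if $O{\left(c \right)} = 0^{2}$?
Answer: $45048 i \sqrt{5971} \approx 3.481 \cdot 10^{6} i$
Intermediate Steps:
$O{\left(c \right)} = 0$
$\left(45198 + a{\left(-150 \right)}\right) \left(\sqrt{8183 - 14154} + O{\left(204 \right)}\right) = \left(45198 - 150\right) \left(\sqrt{8183 - 14154} + 0\right) = 45048 \left(\sqrt{-5971} + 0\right) = 45048 \left(i \sqrt{5971} + 0\right) = 45048 i \sqrt{5971}$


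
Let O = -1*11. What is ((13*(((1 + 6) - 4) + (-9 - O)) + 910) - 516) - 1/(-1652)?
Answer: 758269/1652 ≈ 459.00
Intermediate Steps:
O = -11
((13*(((1 + 6) - 4) + (-9 - O)) + 910) - 516) - 1/(-1652) = ((13*(((1 + 6) - 4) + (-9 - 1*(-11))) + 910) - 516) - 1/(-1652) = ((13*((7 - 4) + (-9 + 11)) + 910) - 516) - 1*(-1/1652) = ((13*(3 + 2) + 910) - 516) + 1/1652 = ((13*5 + 910) - 516) + 1/1652 = ((65 + 910) - 516) + 1/1652 = (975 - 516) + 1/1652 = 459 + 1/1652 = 758269/1652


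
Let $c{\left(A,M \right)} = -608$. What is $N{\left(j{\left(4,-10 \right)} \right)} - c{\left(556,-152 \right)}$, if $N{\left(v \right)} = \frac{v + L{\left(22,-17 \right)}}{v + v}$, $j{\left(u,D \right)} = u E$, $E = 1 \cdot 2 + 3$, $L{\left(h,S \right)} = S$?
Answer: $\frac{24323}{40} \approx 608.08$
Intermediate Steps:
$E = 5$ ($E = 2 + 3 = 5$)
$j{\left(u,D \right)} = 5 u$ ($j{\left(u,D \right)} = u 5 = 5 u$)
$N{\left(v \right)} = \frac{-17 + v}{2 v}$ ($N{\left(v \right)} = \frac{v - 17}{v + v} = \frac{-17 + v}{2 v}$)
$N{\left(j{\left(4,-10 \right)} \right)} - c{\left(556,-152 \right)} = \frac{-17 + 5 \cdot 4}{2 \cdot 5 \cdot 4} - -608 = \frac{-17 + 20}{2 \cdot 20} + 608 = \frac{1}{2} \cdot \frac{1}{20} \cdot 3 + 608 = \frac{3}{40} + 608 = \frac{24323}{40}$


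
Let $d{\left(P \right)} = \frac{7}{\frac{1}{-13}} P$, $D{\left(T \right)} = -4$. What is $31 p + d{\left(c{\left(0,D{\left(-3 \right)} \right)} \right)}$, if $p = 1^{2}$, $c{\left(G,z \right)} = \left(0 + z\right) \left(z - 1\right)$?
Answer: $-1789$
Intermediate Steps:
$c{\left(G,z \right)} = z \left(-1 + z\right)$
$p = 1$
$d{\left(P \right)} = - 91 P$ ($d{\left(P \right)} = \frac{7}{- \frac{1}{13}} P = 7 \left(-13\right) P = - 91 P$)
$31 p + d{\left(c{\left(0,D{\left(-3 \right)} \right)} \right)} = 31 \cdot 1 - 91 \left(- 4 \left(-1 - 4\right)\right) = 31 - 91 \left(\left(-4\right) \left(-5\right)\right) = 31 - 1820 = -1789$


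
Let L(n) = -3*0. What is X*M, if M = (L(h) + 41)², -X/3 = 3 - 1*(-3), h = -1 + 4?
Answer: -30258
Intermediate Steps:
h = 3
L(n) = 0
X = -18 (X = -3*(3 - 1*(-3)) = -3*(3 + 3) = -3*6 = -18)
M = 1681 (M = (0 + 41)² = 41² = 1681)
X*M = -18*1681 = -30258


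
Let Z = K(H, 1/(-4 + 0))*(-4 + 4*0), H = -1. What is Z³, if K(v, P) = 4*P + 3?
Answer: -512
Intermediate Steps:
K(v, P) = 3 + 4*P
Z = -8 (Z = (3 + 4/(-4 + 0))*(-4 + 4*0) = (3 + 4/(-4))*(-4 + 0) = (3 + 4*(-¼))*(-4) = (3 - 1)*(-4) = 2*(-4) = -8)
Z³ = (-8)³ = -512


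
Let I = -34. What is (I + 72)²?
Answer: 1444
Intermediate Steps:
(I + 72)² = (-34 + 72)² = 38² = 1444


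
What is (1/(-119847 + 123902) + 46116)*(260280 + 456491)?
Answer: 134036450089751/4055 ≈ 3.3055e+10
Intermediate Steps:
(1/(-119847 + 123902) + 46116)*(260280 + 456491) = (1/4055 + 46116)*716771 = (187000381/4055)*716771 = 134036450089751/4055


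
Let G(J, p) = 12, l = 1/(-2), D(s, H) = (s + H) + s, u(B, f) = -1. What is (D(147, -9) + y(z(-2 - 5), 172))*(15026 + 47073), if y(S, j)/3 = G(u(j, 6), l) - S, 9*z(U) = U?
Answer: 60236030/3 ≈ 2.0079e+7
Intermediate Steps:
D(s, H) = H + 2*s (D(s, H) = (H + s) + s = H + 2*s)
l = -½ ≈ -0.50000
z(U) = U/9
y(S, j) = 36 - 3*S (y(S, j) = 3*(12 - S) = 36 - 3*S)
(D(147, -9) + y(z(-2 - 5), 172))*(15026 + 47073) = ((-9 + 2*147) + (36 - (-2 - 5)/3))*(15026 + 47073) = ((-9 + 294) + (36 - (-7)/3))*62099 = (285 + (36 - 3*(-7/9)))*62099 = (285 + (36 + 7/3))*62099 = (285 + 115/3)*62099 = (970/3)*62099 = 60236030/3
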